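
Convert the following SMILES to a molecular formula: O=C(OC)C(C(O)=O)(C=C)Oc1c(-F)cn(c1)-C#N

C11H9FN2O5

Heavy atoms from the SMILES: 11 C, 1 F, 2 N, 5 O.
Implicit hydrogens by atom environment:
  4 × C: no H
  4 × O: no H
  2 × C (aromatic): 1 H each → 2
  2 × C (aromatic): no H
  1 × C: 3 H
  1 × C: 2 H
  1 × C: 1 H
  1 × F: no H
  1 × N (aromatic): no H
  1 × N: no H
  1 × O: 1 H
  Total hydrogens = 9.
Molecular formula: C11H9FN2O5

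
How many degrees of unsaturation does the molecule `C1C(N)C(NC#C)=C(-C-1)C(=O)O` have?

Molecular formula from the SMILES: C8H10N2O2.
DoU = (2C + 2 + N − H − X)/2 = (2·8 + 2 + 2 − 10 − 0)/2 = 10/2 = 5.
(Structurally: 1 ring(s) + 4 π bond(s) = 5.)

5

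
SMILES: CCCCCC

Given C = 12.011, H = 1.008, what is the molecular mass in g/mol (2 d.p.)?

86.18

Molecular formula: C6H14.
M = 6×12.011 + 14×1.008 = 86.18 g/mol.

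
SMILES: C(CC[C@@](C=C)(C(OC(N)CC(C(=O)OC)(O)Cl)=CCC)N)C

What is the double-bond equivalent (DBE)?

3

Molecular formula from the SMILES: C16H29ClN2O4.
DoU = (2C + 2 + N − H − X)/2 = (2·16 + 2 + 2 − 29 − 1)/2 = 6/2 = 3.
(Structurally: 0 ring(s) + 3 π bond(s) = 3.)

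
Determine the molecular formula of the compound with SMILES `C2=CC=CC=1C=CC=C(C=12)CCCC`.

Heavy atoms from the SMILES: 14 C.
Implicit hydrogens by atom environment:
  7 × C (aromatic): 1 H each → 7
  3 × C: 2 H each → 6
  3 × C (aromatic): no H
  1 × C: 3 H
  Total hydrogens = 16.
Molecular formula: C14H16

C14H16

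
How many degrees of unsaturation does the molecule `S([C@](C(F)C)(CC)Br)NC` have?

0

Molecular formula from the SMILES: C6H13BrFNS.
DoU = (2C + 2 + N − H − X)/2 = (2·6 + 2 + 1 − 13 − 2)/2 = 0/2 = 0.
(Structurally: 0 ring(s) + 0 π bond(s) = 0.)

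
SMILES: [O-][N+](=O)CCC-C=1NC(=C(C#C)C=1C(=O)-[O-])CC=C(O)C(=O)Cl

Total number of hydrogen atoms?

Hydrogens are implicit in SMILES; fill each atom to its normal valence:
  4 × C: 2 H each → 8
  4 × C (aromatic): no H
  4 × C: no H
  3 × O: no H
  2 × C: 1 H each → 2
  2 × O (charge -1): no H
  1 × Cl: no H
  1 × N (aromatic): 1 H
  1 × N (charge +1): no H
  1 × O: 1 H
  Total hydrogens = 12.

12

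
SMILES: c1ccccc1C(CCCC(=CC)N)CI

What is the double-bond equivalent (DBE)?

Molecular formula from the SMILES: C14H20IN.
DoU = (2C + 2 + N − H − X)/2 = (2·14 + 2 + 1 − 20 − 1)/2 = 10/2 = 5.
(Structurally: 1 ring(s) + 4 π bond(s) = 5.)

5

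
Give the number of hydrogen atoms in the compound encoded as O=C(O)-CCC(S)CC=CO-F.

11

Hydrogens are implicit in SMILES; fill each atom to its normal valence:
  3 × C: 2 H each → 6
  3 × C: 1 H each → 3
  2 × O: no H
  1 × C: no H
  1 × F: no H
  1 × O: 1 H
  1 × S: 1 H
  Total hydrogens = 11.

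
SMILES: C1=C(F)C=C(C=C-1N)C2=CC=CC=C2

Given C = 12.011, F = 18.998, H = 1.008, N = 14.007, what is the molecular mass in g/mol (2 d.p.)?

Molecular formula: C12H10FN.
M = 12×12.011 + 1×18.998 + 10×1.008 + 1×14.007 = 187.22 g/mol.

187.22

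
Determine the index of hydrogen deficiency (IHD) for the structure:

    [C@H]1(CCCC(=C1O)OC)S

2

Molecular formula from the SMILES: C7H12O2S.
DoU = (2C + 2 + N − H − X)/2 = (2·7 + 2 + 0 − 12 − 0)/2 = 4/2 = 2.
(Structurally: 1 ring(s) + 1 π bond(s) = 2.)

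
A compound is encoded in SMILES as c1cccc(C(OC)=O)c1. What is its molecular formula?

C8H8O2

Heavy atoms from the SMILES: 8 C, 2 O.
Implicit hydrogens by atom environment:
  5 × C (aromatic): 1 H each → 5
  2 × O: no H
  1 × C: 3 H
  1 × C (aromatic): no H
  1 × C: no H
  Total hydrogens = 8.
Molecular formula: C8H8O2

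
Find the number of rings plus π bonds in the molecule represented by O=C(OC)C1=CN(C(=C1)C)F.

4

Molecular formula from the SMILES: C7H8FNO2.
DoU = (2C + 2 + N − H − X)/2 = (2·7 + 2 + 1 − 8 − 1)/2 = 8/2 = 4.
(Structurally: 1 ring(s) + 3 π bond(s) = 4.)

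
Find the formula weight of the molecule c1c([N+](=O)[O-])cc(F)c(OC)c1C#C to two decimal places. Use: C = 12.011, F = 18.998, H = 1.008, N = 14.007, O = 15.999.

Molecular formula: C9H6FNO3.
M = 9×12.011 + 1×18.998 + 6×1.008 + 1×14.007 + 3×15.999 = 195.15 g/mol.

195.15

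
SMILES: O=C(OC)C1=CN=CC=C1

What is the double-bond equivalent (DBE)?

5

Molecular formula from the SMILES: C7H7NO2.
DoU = (2C + 2 + N − H − X)/2 = (2·7 + 2 + 1 − 7 − 0)/2 = 10/2 = 5.
(Structurally: 1 ring(s) + 4 π bond(s) = 5.)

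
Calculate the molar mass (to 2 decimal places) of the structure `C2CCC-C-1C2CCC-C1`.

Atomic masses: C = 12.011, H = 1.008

138.25

Molecular formula: C10H18.
M = 10×12.011 + 18×1.008 = 138.25 g/mol.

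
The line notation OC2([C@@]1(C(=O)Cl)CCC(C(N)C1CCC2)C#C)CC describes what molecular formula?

C15H22ClNO2

Heavy atoms from the SMILES: 15 C, 1 Cl, 1 N, 2 O.
Implicit hydrogens by atom environment:
  6 × C: 2 H each → 12
  4 × C: 1 H each → 4
  4 × C: no H
  1 × C: 3 H
  1 × Cl: no H
  1 × N: 2 H
  1 × O: 1 H
  1 × O: no H
  Total hydrogens = 22.
Molecular formula: C15H22ClNO2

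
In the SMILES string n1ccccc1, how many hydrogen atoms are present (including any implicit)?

5

Hydrogens are implicit in SMILES; fill each atom to its normal valence:
  5 × C (aromatic): 1 H each → 5
  1 × N (aromatic): no H
  Total hydrogens = 5.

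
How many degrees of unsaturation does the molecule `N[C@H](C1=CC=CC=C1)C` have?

4

Molecular formula from the SMILES: C8H11N.
DoU = (2C + 2 + N − H − X)/2 = (2·8 + 2 + 1 − 11 − 0)/2 = 8/2 = 4.
(Structurally: 1 ring(s) + 3 π bond(s) = 4.)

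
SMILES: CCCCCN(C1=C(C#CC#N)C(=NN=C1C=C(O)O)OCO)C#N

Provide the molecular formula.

C16H17N5O4

Heavy atoms from the SMILES: 16 C, 5 N, 4 O.
Implicit hydrogens by atom environment:
  5 × C: 2 H each → 10
  5 × C: no H
  4 × C (aromatic): no H
  3 × N: no H
  3 × O: 1 H each → 3
  2 × N (aromatic): no H
  1 × C: 3 H
  1 × C: 1 H
  1 × O: no H
  Total hydrogens = 17.
Molecular formula: C16H17N5O4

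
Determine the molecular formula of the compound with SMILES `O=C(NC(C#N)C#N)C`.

Heavy atoms from the SMILES: 5 C, 3 N, 1 O.
Implicit hydrogens by atom environment:
  3 × C: no H
  2 × N: no H
  1 × C: 3 H
  1 × C: 1 H
  1 × N: 1 H
  1 × O: no H
  Total hydrogens = 5.
Molecular formula: C5H5N3O

C5H5N3O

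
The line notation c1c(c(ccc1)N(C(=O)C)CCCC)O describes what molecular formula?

Heavy atoms from the SMILES: 12 C, 1 N, 2 O.
Implicit hydrogens by atom environment:
  4 × C (aromatic): 1 H each → 4
  3 × C: 2 H each → 6
  2 × C: 3 H each → 6
  2 × C (aromatic): no H
  1 × C: no H
  1 × N: no H
  1 × O: 1 H
  1 × O: no H
  Total hydrogens = 17.
Molecular formula: C12H17NO2

C12H17NO2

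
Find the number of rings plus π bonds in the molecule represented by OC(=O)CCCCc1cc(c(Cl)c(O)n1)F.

Molecular formula from the SMILES: C10H11ClFNO3.
DoU = (2C + 2 + N − H − X)/2 = (2·10 + 2 + 1 − 11 − 2)/2 = 10/2 = 5.
(Structurally: 1 ring(s) + 4 π bond(s) = 5.)

5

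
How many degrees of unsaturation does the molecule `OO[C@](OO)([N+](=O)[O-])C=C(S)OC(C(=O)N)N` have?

3

Molecular formula from the SMILES: C5H9N3O8S.
DoU = (2C + 2 + N − H − X)/2 = (2·5 + 2 + 3 − 9 − 0)/2 = 6/2 = 3.
(Structurally: 0 ring(s) + 3 π bond(s) = 3.)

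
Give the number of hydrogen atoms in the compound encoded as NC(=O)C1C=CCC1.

Hydrogens are implicit in SMILES; fill each atom to its normal valence:
  3 × C: 1 H each → 3
  2 × C: 2 H each → 4
  1 × C: no H
  1 × N: 2 H
  1 × O: no H
  Total hydrogens = 9.

9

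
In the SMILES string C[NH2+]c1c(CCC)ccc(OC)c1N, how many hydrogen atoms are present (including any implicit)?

19

Hydrogens are implicit in SMILES; fill each atom to its normal valence:
  4 × C (aromatic): no H
  3 × C: 3 H each → 9
  2 × C: 2 H each → 4
  2 × C (aromatic): 1 H each → 2
  1 × N (charge +1): 2 H
  1 × N: 2 H
  1 × O: no H
  Total hydrogens = 19.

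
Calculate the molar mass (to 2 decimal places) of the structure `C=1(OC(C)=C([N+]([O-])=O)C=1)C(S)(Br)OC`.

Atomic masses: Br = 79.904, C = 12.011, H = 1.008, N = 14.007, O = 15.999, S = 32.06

Molecular formula: C7H8BrNO4S.
M = 1×79.904 + 7×12.011 + 8×1.008 + 1×14.007 + 4×15.999 + 1×32.06 = 282.11 g/mol.

282.11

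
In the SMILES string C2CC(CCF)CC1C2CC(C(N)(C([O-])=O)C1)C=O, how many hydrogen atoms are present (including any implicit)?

21

Hydrogens are implicit in SMILES; fill each atom to its normal valence:
  7 × C: 2 H each → 14
  5 × C: 1 H each → 5
  2 × C: no H
  2 × O: no H
  1 × F: no H
  1 × N: 2 H
  1 × O (charge -1): no H
  Total hydrogens = 21.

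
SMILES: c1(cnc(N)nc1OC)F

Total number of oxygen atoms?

1

The symbol for oxygen appears 1 time in the SMILES.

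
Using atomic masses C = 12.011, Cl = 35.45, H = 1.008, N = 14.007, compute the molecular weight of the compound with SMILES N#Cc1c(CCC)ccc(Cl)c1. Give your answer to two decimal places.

179.65

Molecular formula: C10H10ClN.
M = 10×12.011 + 1×35.45 + 10×1.008 + 1×14.007 = 179.65 g/mol.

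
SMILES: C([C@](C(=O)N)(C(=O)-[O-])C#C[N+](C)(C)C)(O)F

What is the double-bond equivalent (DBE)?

4

Molecular formula from the SMILES: C9H13FN2O4.
DoU = (2C + 2 + N − H − X)/2 = (2·9 + 2 + 2 − 13 − 1)/2 = 8/2 = 4.
(Structurally: 0 ring(s) + 4 π bond(s) = 4.)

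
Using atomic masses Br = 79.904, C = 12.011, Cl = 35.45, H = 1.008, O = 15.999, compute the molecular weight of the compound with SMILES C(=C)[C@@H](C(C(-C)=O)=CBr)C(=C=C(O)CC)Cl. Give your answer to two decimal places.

305.60

Molecular formula: C12H14BrClO2.
M = 1×79.904 + 12×12.011 + 1×35.45 + 14×1.008 + 2×15.999 = 305.60 g/mol.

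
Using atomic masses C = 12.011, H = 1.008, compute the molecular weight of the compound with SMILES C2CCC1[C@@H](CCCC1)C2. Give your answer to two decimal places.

Molecular formula: C10H18.
M = 10×12.011 + 18×1.008 = 138.25 g/mol.

138.25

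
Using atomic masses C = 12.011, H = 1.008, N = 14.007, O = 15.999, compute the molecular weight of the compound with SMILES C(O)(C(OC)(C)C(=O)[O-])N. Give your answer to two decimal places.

Molecular formula: C5H10NO4-.
M = 5×12.011 + 10×1.008 + 1×14.007 + 4×15.999 = 148.14 g/mol.

148.14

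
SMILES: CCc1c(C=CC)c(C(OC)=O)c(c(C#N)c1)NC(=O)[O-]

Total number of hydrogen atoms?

15

Hydrogens are implicit in SMILES; fill each atom to its normal valence:
  5 × C (aromatic): no H
  3 × C: 3 H each → 9
  3 × C: no H
  3 × O: no H
  2 × C: 1 H each → 2
  1 × C: 2 H
  1 × C (aromatic): 1 H
  1 × N: 1 H
  1 × N: no H
  1 × O (charge -1): no H
  Total hydrogens = 15.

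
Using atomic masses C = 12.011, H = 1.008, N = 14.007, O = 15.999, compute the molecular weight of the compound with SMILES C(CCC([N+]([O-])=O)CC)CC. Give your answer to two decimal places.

159.23

Molecular formula: C8H17NO2.
M = 8×12.011 + 17×1.008 + 1×14.007 + 2×15.999 = 159.23 g/mol.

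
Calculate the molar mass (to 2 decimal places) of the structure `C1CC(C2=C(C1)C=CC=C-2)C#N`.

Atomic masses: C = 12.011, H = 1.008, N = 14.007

157.22

Molecular formula: C11H11N.
M = 11×12.011 + 11×1.008 + 1×14.007 = 157.22 g/mol.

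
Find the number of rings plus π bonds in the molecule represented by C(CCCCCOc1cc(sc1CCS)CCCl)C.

Molecular formula from the SMILES: C15H25ClOS2.
DoU = (2C + 2 + N − H − X)/2 = (2·15 + 2 + 0 − 25 − 1)/2 = 6/2 = 3.
(Structurally: 1 ring(s) + 2 π bond(s) = 3.)

3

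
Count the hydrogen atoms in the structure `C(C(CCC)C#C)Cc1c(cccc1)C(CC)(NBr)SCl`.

23

Hydrogens are implicit in SMILES; fill each atom to its normal valence:
  5 × C: 2 H each → 10
  4 × C (aromatic): 1 H each → 4
  2 × C: 3 H each → 6
  2 × C: 1 H each → 2
  2 × C: no H
  2 × C (aromatic): no H
  1 × Br: no H
  1 × Cl: no H
  1 × N: 1 H
  1 × S: no H
  Total hydrogens = 23.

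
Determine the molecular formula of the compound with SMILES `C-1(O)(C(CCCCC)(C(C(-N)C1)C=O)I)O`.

Heavy atoms from the SMILES: 11 C, 1 I, 1 N, 3 O.
Implicit hydrogens by atom environment:
  5 × C: 2 H each → 10
  3 × C: 1 H each → 3
  2 × C: no H
  2 × O: 1 H each → 2
  1 × C: 3 H
  1 × I: no H
  1 × N: 2 H
  1 × O: no H
  Total hydrogens = 20.
Molecular formula: C11H20INO3

C11H20INO3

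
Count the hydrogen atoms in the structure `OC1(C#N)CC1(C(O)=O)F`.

Hydrogens are implicit in SMILES; fill each atom to its normal valence:
  4 × C: no H
  2 × O: 1 H each → 2
  1 × C: 2 H
  1 × F: no H
  1 × N: no H
  1 × O: no H
  Total hydrogens = 4.

4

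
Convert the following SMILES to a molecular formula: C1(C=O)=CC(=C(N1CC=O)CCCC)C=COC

Heavy atoms from the SMILES: 14 C, 1 N, 3 O.
Implicit hydrogens by atom environment:
  4 × C: 2 H each → 8
  4 × C: 1 H each → 4
  3 × C (aromatic): no H
  3 × O: no H
  2 × C: 3 H each → 6
  1 × C (aromatic): 1 H
  1 × N (aromatic): no H
  Total hydrogens = 19.
Molecular formula: C14H19NO3

C14H19NO3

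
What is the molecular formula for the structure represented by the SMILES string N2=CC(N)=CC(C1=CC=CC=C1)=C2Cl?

Heavy atoms from the SMILES: 11 C, 1 Cl, 2 N.
Implicit hydrogens by atom environment:
  7 × C (aromatic): 1 H each → 7
  4 × C (aromatic): no H
  1 × Cl: no H
  1 × N: 2 H
  1 × N (aromatic): no H
  Total hydrogens = 9.
Molecular formula: C11H9ClN2

C11H9ClN2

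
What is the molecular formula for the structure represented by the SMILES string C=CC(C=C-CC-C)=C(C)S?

Heavy atoms from the SMILES: 10 C, 1 S.
Implicit hydrogens by atom environment:
  3 × C: 2 H each → 6
  3 × C: 1 H each → 3
  2 × C: 3 H each → 6
  2 × C: no H
  1 × S: 1 H
  Total hydrogens = 16.
Molecular formula: C10H16S

C10H16S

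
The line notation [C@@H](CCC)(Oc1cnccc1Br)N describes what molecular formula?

C9H13BrN2O

Heavy atoms from the SMILES: 1 Br, 9 C, 2 N, 1 O.
Implicit hydrogens by atom environment:
  3 × C (aromatic): 1 H each → 3
  2 × C: 2 H each → 4
  2 × C (aromatic): no H
  1 × Br: no H
  1 × C: 3 H
  1 × C: 1 H
  1 × N: 2 H
  1 × N (aromatic): no H
  1 × O: no H
  Total hydrogens = 13.
Molecular formula: C9H13BrN2O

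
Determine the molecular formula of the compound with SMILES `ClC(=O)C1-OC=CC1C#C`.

Heavy atoms from the SMILES: 7 C, 1 Cl, 2 O.
Implicit hydrogens by atom environment:
  5 × C: 1 H each → 5
  2 × C: no H
  2 × O: no H
  1 × Cl: no H
  Total hydrogens = 5.
Molecular formula: C7H5ClO2

C7H5ClO2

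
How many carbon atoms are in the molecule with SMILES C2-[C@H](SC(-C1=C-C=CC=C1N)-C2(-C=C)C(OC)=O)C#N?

The symbol for carbon appears 15 times in the SMILES.

15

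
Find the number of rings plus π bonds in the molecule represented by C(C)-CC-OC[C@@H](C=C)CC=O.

Molecular formula from the SMILES: C10H18O2.
DoU = (2C + 2 + N − H − X)/2 = (2·10 + 2 + 0 − 18 − 0)/2 = 4/2 = 2.
(Structurally: 0 ring(s) + 2 π bond(s) = 2.)

2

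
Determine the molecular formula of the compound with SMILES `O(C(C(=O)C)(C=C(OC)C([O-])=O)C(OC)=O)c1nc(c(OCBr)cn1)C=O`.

Heavy atoms from the SMILES: 1 Br, 15 C, 2 N, 9 O.
Implicit hydrogens by atom environment:
  8 × O: no H
  5 × C: no H
  3 × C: 3 H each → 9
  3 × C (aromatic): no H
  2 × C: 1 H each → 2
  2 × N (aromatic): no H
  1 × Br: no H
  1 × C: 2 H
  1 × C (aromatic): 1 H
  1 × O (charge -1): no H
  Total hydrogens = 14.
Net charge -1.
Molecular formula: C15H14BrN2O9-

C15H14BrN2O9-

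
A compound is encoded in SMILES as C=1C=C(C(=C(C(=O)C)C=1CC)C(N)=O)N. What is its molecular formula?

C11H14N2O2

Heavy atoms from the SMILES: 11 C, 2 N, 2 O.
Implicit hydrogens by atom environment:
  4 × C (aromatic): no H
  2 × C: 3 H each → 6
  2 × C (aromatic): 1 H each → 2
  2 × C: no H
  2 × N: 2 H each → 4
  2 × O: no H
  1 × C: 2 H
  Total hydrogens = 14.
Molecular formula: C11H14N2O2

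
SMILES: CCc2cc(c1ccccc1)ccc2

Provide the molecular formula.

C14H14

Heavy atoms from the SMILES: 14 C.
Implicit hydrogens by atom environment:
  9 × C (aromatic): 1 H each → 9
  3 × C (aromatic): no H
  1 × C: 3 H
  1 × C: 2 H
  Total hydrogens = 14.
Molecular formula: C14H14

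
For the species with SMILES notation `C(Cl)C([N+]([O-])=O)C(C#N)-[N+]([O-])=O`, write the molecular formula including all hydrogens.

C4H4ClN3O4

Heavy atoms from the SMILES: 4 C, 1 Cl, 3 N, 4 O.
Implicit hydrogens by atom environment:
  2 × C: 1 H each → 2
  2 × N (charge +1): no H
  2 × O: no H
  2 × O (charge -1): no H
  1 × C: 2 H
  1 × C: no H
  1 × Cl: no H
  1 × N: no H
  Total hydrogens = 4.
Molecular formula: C4H4ClN3O4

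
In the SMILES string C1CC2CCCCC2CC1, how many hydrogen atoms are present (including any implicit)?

18

Hydrogens are implicit in SMILES; fill each atom to its normal valence:
  8 × C: 2 H each → 16
  2 × C: 1 H each → 2
  Total hydrogens = 18.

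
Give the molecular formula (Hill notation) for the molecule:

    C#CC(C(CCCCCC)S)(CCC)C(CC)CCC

C19H36S

Heavy atoms from the SMILES: 19 C, 1 S.
Implicit hydrogens by atom environment:
  10 × C: 2 H each → 20
  4 × C: 3 H each → 12
  3 × C: 1 H each → 3
  2 × C: no H
  1 × S: 1 H
  Total hydrogens = 36.
Molecular formula: C19H36S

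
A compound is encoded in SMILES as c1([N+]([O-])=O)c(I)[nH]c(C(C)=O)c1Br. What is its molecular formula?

C6H4BrIN2O3

Heavy atoms from the SMILES: 1 Br, 6 C, 1 I, 2 N, 3 O.
Implicit hydrogens by atom environment:
  4 × C (aromatic): no H
  2 × O: no H
  1 × Br: no H
  1 × C: 3 H
  1 × C: no H
  1 × I: no H
  1 × N (aromatic): 1 H
  1 × N (charge +1): no H
  1 × O (charge -1): no H
  Total hydrogens = 4.
Molecular formula: C6H4BrIN2O3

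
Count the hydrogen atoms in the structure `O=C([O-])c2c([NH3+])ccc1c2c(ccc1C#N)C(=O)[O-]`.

Hydrogens are implicit in SMILES; fill each atom to its normal valence:
  6 × C (aromatic): no H
  4 × C (aromatic): 1 H each → 4
  3 × C: no H
  2 × O: no H
  2 × O (charge -1): no H
  1 × N (charge +1): 3 H
  1 × N: no H
  Total hydrogens = 7.

7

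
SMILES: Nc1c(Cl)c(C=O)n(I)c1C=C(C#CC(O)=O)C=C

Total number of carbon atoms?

12

The symbol for carbon appears 12 times in the SMILES. Lowercase c denotes aromatic carbon and counts toward C.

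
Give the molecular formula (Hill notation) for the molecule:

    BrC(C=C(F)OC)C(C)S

Heavy atoms from the SMILES: 1 Br, 6 C, 1 F, 1 O, 1 S.
Implicit hydrogens by atom environment:
  3 × C: 1 H each → 3
  2 × C: 3 H each → 6
  1 × Br: no H
  1 × C: no H
  1 × F: no H
  1 × O: no H
  1 × S: 1 H
  Total hydrogens = 10.
Molecular formula: C6H10BrFOS

C6H10BrFOS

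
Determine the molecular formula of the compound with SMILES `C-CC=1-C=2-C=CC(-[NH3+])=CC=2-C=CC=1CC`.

Heavy atoms from the SMILES: 14 C, 1 N.
Implicit hydrogens by atom environment:
  5 × C (aromatic): 1 H each → 5
  5 × C (aromatic): no H
  2 × C: 3 H each → 6
  2 × C: 2 H each → 4
  1 × N (charge +1): 3 H
  Total hydrogens = 18.
Net charge +1.
Molecular formula: C14H18N+

C14H18N+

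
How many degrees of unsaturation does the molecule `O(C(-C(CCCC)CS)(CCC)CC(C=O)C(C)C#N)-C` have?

Molecular formula from the SMILES: C17H31NO2S.
DoU = (2C + 2 + N − H − X)/2 = (2·17 + 2 + 1 − 31 − 0)/2 = 6/2 = 3.
(Structurally: 0 ring(s) + 3 π bond(s) = 3.)

3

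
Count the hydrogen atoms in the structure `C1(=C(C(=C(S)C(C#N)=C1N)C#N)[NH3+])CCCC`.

15

Hydrogens are implicit in SMILES; fill each atom to its normal valence:
  6 × C (aromatic): no H
  3 × C: 2 H each → 6
  2 × C: no H
  2 × N: no H
  1 × C: 3 H
  1 × N (charge +1): 3 H
  1 × N: 2 H
  1 × S: 1 H
  Total hydrogens = 15.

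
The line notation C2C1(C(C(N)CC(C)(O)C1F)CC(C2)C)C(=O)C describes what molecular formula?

Heavy atoms from the SMILES: 14 C, 1 F, 1 N, 2 O.
Implicit hydrogens by atom environment:
  4 × C: 2 H each → 8
  4 × C: 1 H each → 4
  3 × C: 3 H each → 9
  3 × C: no H
  1 × F: no H
  1 × N: 2 H
  1 × O: 1 H
  1 × O: no H
  Total hydrogens = 24.
Molecular formula: C14H24FNO2

C14H24FNO2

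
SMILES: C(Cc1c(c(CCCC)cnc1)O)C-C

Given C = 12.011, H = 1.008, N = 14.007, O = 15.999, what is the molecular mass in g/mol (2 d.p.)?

207.32

Molecular formula: C13H21NO.
M = 13×12.011 + 21×1.008 + 1×14.007 + 1×15.999 = 207.32 g/mol.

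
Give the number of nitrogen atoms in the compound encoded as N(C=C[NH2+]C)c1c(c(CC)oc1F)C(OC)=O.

The symbol for nitrogen appears 2 times in the SMILES.

2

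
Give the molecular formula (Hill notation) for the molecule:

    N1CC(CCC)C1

Heavy atoms from the SMILES: 6 C, 1 N.
Implicit hydrogens by atom environment:
  4 × C: 2 H each → 8
  1 × C: 3 H
  1 × C: 1 H
  1 × N: 1 H
  Total hydrogens = 13.
Molecular formula: C6H13N

C6H13N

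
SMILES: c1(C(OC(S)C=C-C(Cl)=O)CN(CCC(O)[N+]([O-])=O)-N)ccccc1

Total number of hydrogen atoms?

20

Hydrogens are implicit in SMILES; fill each atom to its normal valence:
  5 × C: 1 H each → 5
  5 × C (aromatic): 1 H each → 5
  3 × C: 2 H each → 6
  3 × O: no H
  1 × C: no H
  1 × C (aromatic): no H
  1 × Cl: no H
  1 × N: 2 H
  1 × N: no H
  1 × N (charge +1): no H
  1 × O: 1 H
  1 × O (charge -1): no H
  1 × S: 1 H
  Total hydrogens = 20.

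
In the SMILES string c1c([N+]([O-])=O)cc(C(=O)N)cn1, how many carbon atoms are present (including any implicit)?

The symbol for carbon appears 6 times in the SMILES. Lowercase c denotes aromatic carbon and counts toward C.

6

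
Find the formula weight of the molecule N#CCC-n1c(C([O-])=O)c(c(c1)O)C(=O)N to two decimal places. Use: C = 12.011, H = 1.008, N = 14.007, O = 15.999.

Molecular formula: C9H8N3O4-.
M = 9×12.011 + 8×1.008 + 3×14.007 + 4×15.999 = 222.18 g/mol.

222.18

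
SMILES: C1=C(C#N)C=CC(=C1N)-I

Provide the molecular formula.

Heavy atoms from the SMILES: 7 C, 1 I, 2 N.
Implicit hydrogens by atom environment:
  3 × C (aromatic): 1 H each → 3
  3 × C (aromatic): no H
  1 × C: no H
  1 × I: no H
  1 × N: 2 H
  1 × N: no H
  Total hydrogens = 5.
Molecular formula: C7H5IN2

C7H5IN2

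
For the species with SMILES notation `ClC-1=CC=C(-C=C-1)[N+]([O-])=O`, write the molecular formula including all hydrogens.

C6H4ClNO2

Heavy atoms from the SMILES: 6 C, 1 Cl, 1 N, 2 O.
Implicit hydrogens by atom environment:
  4 × C (aromatic): 1 H each → 4
  2 × C (aromatic): no H
  1 × Cl: no H
  1 × N (charge +1): no H
  1 × O: no H
  1 × O (charge -1): no H
  Total hydrogens = 4.
Molecular formula: C6H4ClNO2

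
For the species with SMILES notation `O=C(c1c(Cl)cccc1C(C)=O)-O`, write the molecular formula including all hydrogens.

Heavy atoms from the SMILES: 9 C, 1 Cl, 3 O.
Implicit hydrogens by atom environment:
  3 × C (aromatic): 1 H each → 3
  3 × C (aromatic): no H
  2 × C: no H
  2 × O: no H
  1 × C: 3 H
  1 × Cl: no H
  1 × O: 1 H
  Total hydrogens = 7.
Molecular formula: C9H7ClO3

C9H7ClO3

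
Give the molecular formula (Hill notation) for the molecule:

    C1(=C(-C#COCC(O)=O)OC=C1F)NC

C9H8FNO4

Heavy atoms from the SMILES: 9 C, 1 F, 1 N, 4 O.
Implicit hydrogens by atom environment:
  3 × C (aromatic): no H
  3 × C: no H
  2 × O: no H
  1 × C: 3 H
  1 × C: 2 H
  1 × C (aromatic): 1 H
  1 × F: no H
  1 × N: 1 H
  1 × O: 1 H
  1 × O (aromatic): no H
  Total hydrogens = 8.
Molecular formula: C9H8FNO4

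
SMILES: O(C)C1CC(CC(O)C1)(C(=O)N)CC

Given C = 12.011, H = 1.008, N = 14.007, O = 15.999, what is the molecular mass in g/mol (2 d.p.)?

Molecular formula: C10H19NO3.
M = 10×12.011 + 19×1.008 + 1×14.007 + 3×15.999 = 201.27 g/mol.

201.27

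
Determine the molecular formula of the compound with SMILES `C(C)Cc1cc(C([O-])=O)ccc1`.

C10H11O2-

Heavy atoms from the SMILES: 10 C, 2 O.
Implicit hydrogens by atom environment:
  4 × C (aromatic): 1 H each → 4
  2 × C: 2 H each → 4
  2 × C (aromatic): no H
  1 × C: 3 H
  1 × C: no H
  1 × O: no H
  1 × O (charge -1): no H
  Total hydrogens = 11.
Net charge -1.
Molecular formula: C10H11O2-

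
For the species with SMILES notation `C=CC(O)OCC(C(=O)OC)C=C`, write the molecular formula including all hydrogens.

Heavy atoms from the SMILES: 9 C, 4 O.
Implicit hydrogens by atom environment:
  4 × C: 1 H each → 4
  3 × C: 2 H each → 6
  3 × O: no H
  1 × C: 3 H
  1 × C: no H
  1 × O: 1 H
  Total hydrogens = 14.
Molecular formula: C9H14O4

C9H14O4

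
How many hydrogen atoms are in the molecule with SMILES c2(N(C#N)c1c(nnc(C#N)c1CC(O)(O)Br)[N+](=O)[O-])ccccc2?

Hydrogens are implicit in SMILES; fill each atom to its normal valence:
  5 × C (aromatic): 1 H each → 5
  5 × C (aromatic): no H
  3 × C: no H
  3 × N: no H
  2 × N (aromatic): no H
  2 × O: 1 H each → 2
  1 × Br: no H
  1 × C: 2 H
  1 × N (charge +1): no H
  1 × O: no H
  1 × O (charge -1): no H
  Total hydrogens = 9.

9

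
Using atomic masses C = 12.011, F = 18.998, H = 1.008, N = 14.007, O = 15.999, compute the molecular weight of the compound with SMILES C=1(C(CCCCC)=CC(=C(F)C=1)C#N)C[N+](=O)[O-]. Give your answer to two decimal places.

Molecular formula: C13H15FN2O2.
M = 13×12.011 + 1×18.998 + 15×1.008 + 2×14.007 + 2×15.999 = 250.27 g/mol.

250.27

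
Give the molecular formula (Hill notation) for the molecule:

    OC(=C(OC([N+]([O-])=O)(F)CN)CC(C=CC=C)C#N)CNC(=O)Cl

C13H16ClFN4O5

Heavy atoms from the SMILES: 13 C, 1 Cl, 1 F, 4 N, 5 O.
Implicit hydrogens by atom environment:
  5 × C: no H
  4 × C: 2 H each → 8
  4 × C: 1 H each → 4
  3 × O: no H
  1 × Cl: no H
  1 × F: no H
  1 × N: 2 H
  1 × N: 1 H
  1 × N: no H
  1 × N (charge +1): no H
  1 × O: 1 H
  1 × O (charge -1): no H
  Total hydrogens = 16.
Molecular formula: C13H16ClFN4O5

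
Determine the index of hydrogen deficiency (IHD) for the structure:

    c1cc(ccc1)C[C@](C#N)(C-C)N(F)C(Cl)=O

Molecular formula from the SMILES: C12H12ClFN2O.
DoU = (2C + 2 + N − H − X)/2 = (2·12 + 2 + 2 − 12 − 2)/2 = 14/2 = 7.
(Structurally: 1 ring(s) + 6 π bond(s) = 7.)

7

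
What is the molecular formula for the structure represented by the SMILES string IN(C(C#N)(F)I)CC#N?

C4H2FI2N3

Heavy atoms from the SMILES: 4 C, 1 F, 2 I, 3 N.
Implicit hydrogens by atom environment:
  3 × C: no H
  3 × N: no H
  2 × I: no H
  1 × C: 2 H
  1 × F: no H
  Total hydrogens = 2.
Molecular formula: C4H2FI2N3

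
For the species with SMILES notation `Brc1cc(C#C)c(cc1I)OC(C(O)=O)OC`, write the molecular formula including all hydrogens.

Heavy atoms from the SMILES: 1 Br, 11 C, 1 I, 4 O.
Implicit hydrogens by atom environment:
  4 × C (aromatic): no H
  3 × O: no H
  2 × C (aromatic): 1 H each → 2
  2 × C: 1 H each → 2
  2 × C: no H
  1 × Br: no H
  1 × C: 3 H
  1 × I: no H
  1 × O: 1 H
  Total hydrogens = 8.
Molecular formula: C11H8BrIO4

C11H8BrIO4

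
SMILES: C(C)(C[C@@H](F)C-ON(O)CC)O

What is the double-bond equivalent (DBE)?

Molecular formula from the SMILES: C7H16FNO3.
DoU = (2C + 2 + N − H − X)/2 = (2·7 + 2 + 1 − 16 − 1)/2 = 0/2 = 0.
(Structurally: 0 ring(s) + 0 π bond(s) = 0.)

0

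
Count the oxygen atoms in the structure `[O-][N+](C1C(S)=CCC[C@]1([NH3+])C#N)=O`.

The symbol for oxygen appears 2 times in the SMILES.

2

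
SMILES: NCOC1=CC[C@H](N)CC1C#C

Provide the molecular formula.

Heavy atoms from the SMILES: 9 C, 2 N, 1 O.
Implicit hydrogens by atom environment:
  4 × C: 1 H each → 4
  3 × C: 2 H each → 6
  2 × C: no H
  2 × N: 2 H each → 4
  1 × O: no H
  Total hydrogens = 14.
Molecular formula: C9H14N2O

C9H14N2O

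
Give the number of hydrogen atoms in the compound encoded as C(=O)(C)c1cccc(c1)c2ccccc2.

12

Hydrogens are implicit in SMILES; fill each atom to its normal valence:
  9 × C (aromatic): 1 H each → 9
  3 × C (aromatic): no H
  1 × C: 3 H
  1 × C: no H
  1 × O: no H
  Total hydrogens = 12.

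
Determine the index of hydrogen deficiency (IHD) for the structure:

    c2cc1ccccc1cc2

7

Molecular formula from the SMILES: C10H8.
DoU = (2C + 2 + N − H − X)/2 = (2·10 + 2 + 0 − 8 − 0)/2 = 14/2 = 7.
(Structurally: 2 ring(s) + 5 π bond(s) = 7.)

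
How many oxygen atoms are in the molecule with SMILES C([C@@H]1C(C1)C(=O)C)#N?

The symbol for oxygen appears 1 time in the SMILES.

1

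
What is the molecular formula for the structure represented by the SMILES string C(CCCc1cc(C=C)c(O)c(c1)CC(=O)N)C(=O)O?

C15H19NO4

Heavy atoms from the SMILES: 15 C, 1 N, 4 O.
Implicit hydrogens by atom environment:
  6 × C: 2 H each → 12
  4 × C (aromatic): no H
  2 × C (aromatic): 1 H each → 2
  2 × C: no H
  2 × O: 1 H each → 2
  2 × O: no H
  1 × C: 1 H
  1 × N: 2 H
  Total hydrogens = 19.
Molecular formula: C15H19NO4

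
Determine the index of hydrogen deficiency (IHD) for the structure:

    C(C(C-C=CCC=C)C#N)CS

4

Molecular formula from the SMILES: C10H15NS.
DoU = (2C + 2 + N − H − X)/2 = (2·10 + 2 + 1 − 15 − 0)/2 = 8/2 = 4.
(Structurally: 0 ring(s) + 4 π bond(s) = 4.)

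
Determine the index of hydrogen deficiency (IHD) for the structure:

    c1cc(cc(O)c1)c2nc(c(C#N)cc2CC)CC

Molecular formula from the SMILES: C16H16N2O.
DoU = (2C + 2 + N − H − X)/2 = (2·16 + 2 + 2 − 16 − 0)/2 = 20/2 = 10.
(Structurally: 2 ring(s) + 8 π bond(s) = 10.)

10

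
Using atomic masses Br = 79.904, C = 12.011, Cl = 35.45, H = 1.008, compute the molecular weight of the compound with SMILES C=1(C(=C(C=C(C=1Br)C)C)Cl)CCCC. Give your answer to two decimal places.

Molecular formula: C12H16BrCl.
M = 1×79.904 + 12×12.011 + 1×35.45 + 16×1.008 = 275.61 g/mol.

275.61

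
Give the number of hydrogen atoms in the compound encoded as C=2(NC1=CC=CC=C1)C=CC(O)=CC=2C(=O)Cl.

Hydrogens are implicit in SMILES; fill each atom to its normal valence:
  8 × C (aromatic): 1 H each → 8
  4 × C (aromatic): no H
  1 × C: no H
  1 × Cl: no H
  1 × N: 1 H
  1 × O: 1 H
  1 × O: no H
  Total hydrogens = 10.

10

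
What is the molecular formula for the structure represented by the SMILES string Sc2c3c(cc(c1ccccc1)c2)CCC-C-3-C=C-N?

Heavy atoms from the SMILES: 18 C, 1 N, 1 S.
Implicit hydrogens by atom environment:
  7 × C (aromatic): 1 H each → 7
  5 × C (aromatic): no H
  3 × C: 2 H each → 6
  3 × C: 1 H each → 3
  1 × N: 2 H
  1 × S: 1 H
  Total hydrogens = 19.
Molecular formula: C18H19NS

C18H19NS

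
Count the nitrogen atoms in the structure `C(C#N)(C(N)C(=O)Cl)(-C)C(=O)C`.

The symbol for nitrogen appears 2 times in the SMILES.

2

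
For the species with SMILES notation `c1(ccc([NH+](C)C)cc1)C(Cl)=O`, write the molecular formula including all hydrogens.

C9H11ClNO+

Heavy atoms from the SMILES: 9 C, 1 Cl, 1 N, 1 O.
Implicit hydrogens by atom environment:
  4 × C (aromatic): 1 H each → 4
  2 × C: 3 H each → 6
  2 × C (aromatic): no H
  1 × C: no H
  1 × Cl: no H
  1 × N (charge +1): 1 H
  1 × O: no H
  Total hydrogens = 11.
Net charge +1.
Molecular formula: C9H11ClNO+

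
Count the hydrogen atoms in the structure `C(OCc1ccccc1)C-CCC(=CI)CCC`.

23

Hydrogens are implicit in SMILES; fill each atom to its normal valence:
  7 × C: 2 H each → 14
  5 × C (aromatic): 1 H each → 5
  1 × C: 3 H
  1 × C: 1 H
  1 × C: no H
  1 × C (aromatic): no H
  1 × I: no H
  1 × O: no H
  Total hydrogens = 23.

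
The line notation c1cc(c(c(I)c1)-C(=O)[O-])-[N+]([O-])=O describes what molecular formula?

C7H3INO4-

Heavy atoms from the SMILES: 7 C, 1 I, 1 N, 4 O.
Implicit hydrogens by atom environment:
  3 × C (aromatic): 1 H each → 3
  3 × C (aromatic): no H
  2 × O: no H
  2 × O (charge -1): no H
  1 × C: no H
  1 × I: no H
  1 × N (charge +1): no H
  Total hydrogens = 3.
Net charge -1.
Molecular formula: C7H3INO4-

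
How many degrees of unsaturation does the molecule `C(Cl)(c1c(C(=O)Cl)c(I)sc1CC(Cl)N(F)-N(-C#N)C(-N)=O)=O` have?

Molecular formula from the SMILES: C10H5Cl3FIN4O3S.
DoU = (2C + 2 + N − H − X)/2 = (2·10 + 2 + 4 − 5 − 5)/2 = 16/2 = 8.
(Structurally: 1 ring(s) + 7 π bond(s) = 8.)

8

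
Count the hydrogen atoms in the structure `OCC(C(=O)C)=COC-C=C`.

12

Hydrogens are implicit in SMILES; fill each atom to its normal valence:
  3 × C: 2 H each → 6
  2 × C: 1 H each → 2
  2 × C: no H
  2 × O: no H
  1 × C: 3 H
  1 × O: 1 H
  Total hydrogens = 12.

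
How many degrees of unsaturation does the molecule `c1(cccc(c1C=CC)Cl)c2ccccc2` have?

Molecular formula from the SMILES: C15H13Cl.
DoU = (2C + 2 + N − H − X)/2 = (2·15 + 2 + 0 − 13 − 1)/2 = 18/2 = 9.
(Structurally: 2 ring(s) + 7 π bond(s) = 9.)

9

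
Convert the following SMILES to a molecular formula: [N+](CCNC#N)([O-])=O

Heavy atoms from the SMILES: 3 C, 3 N, 2 O.
Implicit hydrogens by atom environment:
  2 × C: 2 H each → 4
  1 × C: no H
  1 × N: 1 H
  1 × N: no H
  1 × N (charge +1): no H
  1 × O: no H
  1 × O (charge -1): no H
  Total hydrogens = 5.
Molecular formula: C3H5N3O2

C3H5N3O2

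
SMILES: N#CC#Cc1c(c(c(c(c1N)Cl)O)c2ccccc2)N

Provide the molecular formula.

Heavy atoms from the SMILES: 15 C, 1 Cl, 3 N, 1 O.
Implicit hydrogens by atom environment:
  7 × C (aromatic): no H
  5 × C (aromatic): 1 H each → 5
  3 × C: no H
  2 × N: 2 H each → 4
  1 × Cl: no H
  1 × N: no H
  1 × O: 1 H
  Total hydrogens = 10.
Molecular formula: C15H10ClN3O

C15H10ClN3O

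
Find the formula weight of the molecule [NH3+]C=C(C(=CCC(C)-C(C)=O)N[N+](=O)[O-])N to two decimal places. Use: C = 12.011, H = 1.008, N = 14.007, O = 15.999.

229.26

Molecular formula: C9H17N4O3+.
M = 9×12.011 + 17×1.008 + 4×14.007 + 3×15.999 = 229.26 g/mol.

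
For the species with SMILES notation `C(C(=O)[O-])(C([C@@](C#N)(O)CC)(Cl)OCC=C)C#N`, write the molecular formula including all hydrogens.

Heavy atoms from the SMILES: 11 C, 1 Cl, 2 N, 4 O.
Implicit hydrogens by atom environment:
  5 × C: no H
  3 × C: 2 H each → 6
  2 × C: 1 H each → 2
  2 × N: no H
  2 × O: no H
  1 × C: 3 H
  1 × Cl: no H
  1 × O: 1 H
  1 × O (charge -1): no H
  Total hydrogens = 12.
Net charge -1.
Molecular formula: C11H12ClN2O4-

C11H12ClN2O4-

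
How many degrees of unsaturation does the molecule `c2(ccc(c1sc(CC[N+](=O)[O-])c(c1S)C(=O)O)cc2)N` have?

9

Molecular formula from the SMILES: C13H12N2O4S2.
DoU = (2C + 2 + N − H − X)/2 = (2·13 + 2 + 2 − 12 − 0)/2 = 18/2 = 9.
(Structurally: 2 ring(s) + 7 π bond(s) = 9.)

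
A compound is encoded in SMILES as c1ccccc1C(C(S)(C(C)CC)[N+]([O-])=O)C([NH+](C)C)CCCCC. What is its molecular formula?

C20H35N2O2S+

Heavy atoms from the SMILES: 20 C, 2 N, 2 O, 1 S.
Implicit hydrogens by atom environment:
  5 × C: 3 H each → 15
  5 × C: 2 H each → 10
  5 × C (aromatic): 1 H each → 5
  3 × C: 1 H each → 3
  1 × C: no H
  1 × C (aromatic): no H
  1 × N (charge +1): 1 H
  1 × N (charge +1): no H
  1 × O: no H
  1 × O (charge -1): no H
  1 × S: 1 H
  Total hydrogens = 35.
Net charge +1.
Molecular formula: C20H35N2O2S+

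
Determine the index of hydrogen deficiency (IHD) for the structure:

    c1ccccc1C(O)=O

5

Molecular formula from the SMILES: C7H6O2.
DoU = (2C + 2 + N − H − X)/2 = (2·7 + 2 + 0 − 6 − 0)/2 = 10/2 = 5.
(Structurally: 1 ring(s) + 4 π bond(s) = 5.)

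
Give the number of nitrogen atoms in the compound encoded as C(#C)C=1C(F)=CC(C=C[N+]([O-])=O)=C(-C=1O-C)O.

1

The symbol for nitrogen appears 1 time in the SMILES.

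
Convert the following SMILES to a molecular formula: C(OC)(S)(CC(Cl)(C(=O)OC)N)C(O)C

Heavy atoms from the SMILES: 8 C, 1 Cl, 1 N, 4 O, 1 S.
Implicit hydrogens by atom environment:
  3 × C: 3 H each → 9
  3 × C: no H
  3 × O: no H
  1 × C: 2 H
  1 × C: 1 H
  1 × Cl: no H
  1 × N: 2 H
  1 × O: 1 H
  1 × S: 1 H
  Total hydrogens = 16.
Molecular formula: C8H16ClNO4S

C8H16ClNO4S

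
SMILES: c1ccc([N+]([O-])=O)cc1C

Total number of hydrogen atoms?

7

Hydrogens are implicit in SMILES; fill each atom to its normal valence:
  4 × C (aromatic): 1 H each → 4
  2 × C (aromatic): no H
  1 × C: 3 H
  1 × N (charge +1): no H
  1 × O: no H
  1 × O (charge -1): no H
  Total hydrogens = 7.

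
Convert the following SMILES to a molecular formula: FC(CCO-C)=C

Heavy atoms from the SMILES: 5 C, 1 F, 1 O.
Implicit hydrogens by atom environment:
  3 × C: 2 H each → 6
  1 × C: 3 H
  1 × C: no H
  1 × F: no H
  1 × O: no H
  Total hydrogens = 9.
Molecular formula: C5H9FO

C5H9FO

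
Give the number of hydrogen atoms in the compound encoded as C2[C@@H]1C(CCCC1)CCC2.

18

Hydrogens are implicit in SMILES; fill each atom to its normal valence:
  8 × C: 2 H each → 16
  2 × C: 1 H each → 2
  Total hydrogens = 18.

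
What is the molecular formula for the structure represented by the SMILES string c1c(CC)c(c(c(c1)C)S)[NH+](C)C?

C11H18NS+

Heavy atoms from the SMILES: 11 C, 1 N, 1 S.
Implicit hydrogens by atom environment:
  4 × C: 3 H each → 12
  4 × C (aromatic): no H
  2 × C (aromatic): 1 H each → 2
  1 × C: 2 H
  1 × N (charge +1): 1 H
  1 × S: 1 H
  Total hydrogens = 18.
Net charge +1.
Molecular formula: C11H18NS+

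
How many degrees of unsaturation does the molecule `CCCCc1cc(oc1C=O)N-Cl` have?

Molecular formula from the SMILES: C9H12ClNO2.
DoU = (2C + 2 + N − H − X)/2 = (2·9 + 2 + 1 − 12 − 1)/2 = 8/2 = 4.
(Structurally: 1 ring(s) + 3 π bond(s) = 4.)

4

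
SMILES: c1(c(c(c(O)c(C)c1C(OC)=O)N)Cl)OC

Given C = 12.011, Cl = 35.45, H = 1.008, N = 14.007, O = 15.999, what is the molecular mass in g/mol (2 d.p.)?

Molecular formula: C10H12ClNO4.
M = 10×12.011 + 1×35.45 + 12×1.008 + 1×14.007 + 4×15.999 = 245.66 g/mol.

245.66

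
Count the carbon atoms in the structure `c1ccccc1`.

The symbol for carbon appears 6 times in the SMILES. Lowercase c denotes aromatic carbon and counts toward C.

6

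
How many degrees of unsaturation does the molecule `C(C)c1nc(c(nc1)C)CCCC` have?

4

Molecular formula from the SMILES: C11H18N2.
DoU = (2C + 2 + N − H − X)/2 = (2·11 + 2 + 2 − 18 − 0)/2 = 8/2 = 4.
(Structurally: 1 ring(s) + 3 π bond(s) = 4.)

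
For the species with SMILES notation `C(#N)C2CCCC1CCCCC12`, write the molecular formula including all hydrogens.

C11H17N

Heavy atoms from the SMILES: 11 C, 1 N.
Implicit hydrogens by atom environment:
  7 × C: 2 H each → 14
  3 × C: 1 H each → 3
  1 × C: no H
  1 × N: no H
  Total hydrogens = 17.
Molecular formula: C11H17N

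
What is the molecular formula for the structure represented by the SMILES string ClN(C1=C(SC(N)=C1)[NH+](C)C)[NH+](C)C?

Heavy atoms from the SMILES: 8 C, 1 Cl, 4 N, 1 S.
Implicit hydrogens by atom environment:
  4 × C: 3 H each → 12
  3 × C (aromatic): no H
  2 × N (charge +1): 1 H each → 2
  1 × C (aromatic): 1 H
  1 × Cl: no H
  1 × N: 2 H
  1 × N: no H
  1 × S (aromatic): no H
  Total hydrogens = 17.
Net charge +2.
Molecular formula: [C8H17ClN4S]2+

[C8H17ClN4S]2+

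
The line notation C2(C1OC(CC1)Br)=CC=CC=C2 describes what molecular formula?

C10H11BrO

Heavy atoms from the SMILES: 1 Br, 10 C, 1 O.
Implicit hydrogens by atom environment:
  5 × C (aromatic): 1 H each → 5
  2 × C: 2 H each → 4
  2 × C: 1 H each → 2
  1 × Br: no H
  1 × C (aromatic): no H
  1 × O: no H
  Total hydrogens = 11.
Molecular formula: C10H11BrO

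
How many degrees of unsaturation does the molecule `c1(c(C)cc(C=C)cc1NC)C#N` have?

Molecular formula from the SMILES: C11H12N2.
DoU = (2C + 2 + N − H − X)/2 = (2·11 + 2 + 2 − 12 − 0)/2 = 14/2 = 7.
(Structurally: 1 ring(s) + 6 π bond(s) = 7.)

7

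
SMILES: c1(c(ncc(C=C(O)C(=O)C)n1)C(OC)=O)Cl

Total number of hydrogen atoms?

Hydrogens are implicit in SMILES; fill each atom to its normal valence:
  3 × C (aromatic): no H
  3 × C: no H
  3 × O: no H
  2 × C: 3 H each → 6
  2 × N (aromatic): no H
  1 × C (aromatic): 1 H
  1 × C: 1 H
  1 × Cl: no H
  1 × O: 1 H
  Total hydrogens = 9.

9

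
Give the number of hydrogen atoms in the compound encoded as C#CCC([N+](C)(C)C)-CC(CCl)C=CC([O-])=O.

Hydrogens are implicit in SMILES; fill each atom to its normal valence:
  5 × C: 1 H each → 5
  3 × C: 3 H each → 9
  3 × C: 2 H each → 6
  2 × C: no H
  1 × Cl: no H
  1 × N (charge +1): no H
  1 × O: no H
  1 × O (charge -1): no H
  Total hydrogens = 20.

20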